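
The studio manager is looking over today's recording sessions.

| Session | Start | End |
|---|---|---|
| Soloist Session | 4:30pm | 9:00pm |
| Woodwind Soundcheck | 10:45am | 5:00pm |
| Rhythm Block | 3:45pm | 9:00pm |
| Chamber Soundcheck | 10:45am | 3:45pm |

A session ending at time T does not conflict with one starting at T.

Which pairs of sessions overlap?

Sorted by start: Woodwind Soundcheck, Chamber Soundcheck, Rhythm Block, Soloist Session.
Chamber Soundcheck starts before Woodwind Soundcheck ends → Woodwind Soundcheck and Chamber Soundcheck overlap.
Rhythm Block starts before Woodwind Soundcheck ends → Woodwind Soundcheck and Rhythm Block overlap.
Soloist Session starts before Woodwind Soundcheck ends → Woodwind Soundcheck and Soloist Session overlap.
Rhythm Block starts exactly when Chamber Soundcheck ends (back-to-back, no overlap) — done with Chamber Soundcheck.
Soloist Session starts before Rhythm Block ends → Rhythm Block and Soloist Session overlap.

Chamber Soundcheck & Woodwind Soundcheck, Rhythm Block & Soloist Session, Rhythm Block & Woodwind Soundcheck, Soloist Session & Woodwind Soundcheck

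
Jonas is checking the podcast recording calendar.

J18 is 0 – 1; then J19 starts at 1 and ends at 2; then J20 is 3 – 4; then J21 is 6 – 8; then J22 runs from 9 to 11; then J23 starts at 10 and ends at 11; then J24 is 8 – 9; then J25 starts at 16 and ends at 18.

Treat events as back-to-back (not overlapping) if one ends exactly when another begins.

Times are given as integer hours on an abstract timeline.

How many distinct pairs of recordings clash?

Two intervals overlap when each starts before the other ends.
Sorted by start: J18, J19, J20, J21, J24, J22, J23, J25.
J19 starts exactly when J18 ends (back-to-back, no overlap) — done with J18.
J20 starts after J19 ends — done with J19.
J21 starts after J20 ends — done with J20.
J24 starts exactly when J21 ends (back-to-back, no overlap) — done with J21.
J22 starts exactly when J24 ends (back-to-back, no overlap) — done with J24.
J23 starts before J22 ends → J22 and J23 overlap.
J25 starts after J22 ends.
J25 starts after J23 ends.
Overlapping pairs: J22 & J23 — 1 in total.

1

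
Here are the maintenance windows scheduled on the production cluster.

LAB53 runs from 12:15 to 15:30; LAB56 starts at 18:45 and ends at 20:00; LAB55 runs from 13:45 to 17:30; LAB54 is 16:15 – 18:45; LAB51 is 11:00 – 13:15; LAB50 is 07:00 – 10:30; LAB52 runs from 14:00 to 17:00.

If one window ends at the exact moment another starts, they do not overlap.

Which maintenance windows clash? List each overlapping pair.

Sorted by start: LAB50, LAB51, LAB53, LAB55, LAB52, LAB54, LAB56.
LAB51 starts after LAB50 ends — done with LAB50.
LAB53 starts before LAB51 ends → LAB51 and LAB53 overlap.
LAB55 starts after LAB51 ends — done with LAB51.
LAB55 starts before LAB53 ends → LAB53 and LAB55 overlap.
LAB52 starts before LAB53 ends → LAB53 and LAB52 overlap.
LAB54 starts after LAB53 ends — done with LAB53.
LAB52 starts before LAB55 ends → LAB55 and LAB52 overlap.
LAB54 starts before LAB55 ends → LAB55 and LAB54 overlap.
LAB56 starts after LAB55 ends.
LAB54 starts before LAB52 ends → LAB52 and LAB54 overlap.
LAB56 starts after LAB52 ends.
LAB56 starts exactly when LAB54 ends (back-to-back, no overlap).

LAB51 & LAB53, LAB52 & LAB53, LAB52 & LAB54, LAB52 & LAB55, LAB53 & LAB55, LAB54 & LAB55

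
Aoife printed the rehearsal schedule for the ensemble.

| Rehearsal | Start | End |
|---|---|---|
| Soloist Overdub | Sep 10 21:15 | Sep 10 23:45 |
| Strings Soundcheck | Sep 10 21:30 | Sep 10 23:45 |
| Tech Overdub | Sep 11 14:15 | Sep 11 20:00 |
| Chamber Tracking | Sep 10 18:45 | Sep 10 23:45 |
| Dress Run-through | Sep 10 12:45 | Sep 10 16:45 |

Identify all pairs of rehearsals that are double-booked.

Sorted by start: Dress Run-through, Chamber Tracking, Soloist Overdub, Strings Soundcheck, Tech Overdub.
Chamber Tracking starts after Dress Run-through ends, so nothing later overlaps Dress Run-through either.
Soloist Overdub starts before Chamber Tracking ends → Chamber Tracking and Soloist Overdub overlap.
Strings Soundcheck starts before Chamber Tracking ends → Chamber Tracking and Strings Soundcheck overlap.
Tech Overdub starts after Chamber Tracking ends.
Strings Soundcheck starts before Soloist Overdub ends → Soloist Overdub and Strings Soundcheck overlap.
Tech Overdub starts after Soloist Overdub ends.
Tech Overdub starts after Strings Soundcheck ends.

Chamber Tracking & Soloist Overdub, Chamber Tracking & Strings Soundcheck, Soloist Overdub & Strings Soundcheck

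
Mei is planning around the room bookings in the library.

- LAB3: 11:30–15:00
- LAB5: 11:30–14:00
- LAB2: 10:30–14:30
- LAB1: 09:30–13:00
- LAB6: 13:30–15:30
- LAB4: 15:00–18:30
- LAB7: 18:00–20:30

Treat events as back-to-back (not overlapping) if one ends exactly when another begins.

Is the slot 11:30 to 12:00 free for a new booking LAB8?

No — it overlaps LAB1, LAB2, LAB3, LAB5

LAB1: starts 09:30 before LAB8 ends 12:00, and ends 13:00 after LAB8 starts 11:30 → overlap.
LAB2: starts 10:30 before LAB8 ends 12:00, and ends 14:30 after LAB8 starts 11:30 → overlap.
LAB3: starts 11:30 before LAB8 ends 12:00, and ends 15:00 after LAB8 starts 11:30 → overlap.
LAB5: starts 11:30 before LAB8 ends 12:00, and ends 14:00 after LAB8 starts 11:30 → overlap.
LAB6: starts 13:30 at or after LAB8 ends 12:00 → clear.
LAB4: starts 15:00 at or after LAB8 ends 12:00 → clear.
LAB7: starts 18:00 at or after LAB8 ends 12:00 → clear.
LAB8 overlaps LAB1, LAB2, LAB3, LAB5.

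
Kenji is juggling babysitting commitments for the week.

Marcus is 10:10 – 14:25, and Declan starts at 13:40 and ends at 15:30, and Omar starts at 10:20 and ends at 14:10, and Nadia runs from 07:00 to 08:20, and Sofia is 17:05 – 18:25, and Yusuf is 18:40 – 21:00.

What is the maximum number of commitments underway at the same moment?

Sort all start/end points and keep a running count:
07:00 start Nadia → 1
08:20 end Nadia → 0
10:10 start Marcus → 1
10:20 start Omar → 2
13:40 start Declan → 3
14:10 end Omar → 2
14:25 end Marcus → 1
15:30 end Declan → 0
17:05 start Sofia → 1
18:25 end Sofia → 0
18:40 start Yusuf → 1
21:00 end Yusuf → 0
Peak is 3, at 13:40 (Declan, Marcus, Omar).

3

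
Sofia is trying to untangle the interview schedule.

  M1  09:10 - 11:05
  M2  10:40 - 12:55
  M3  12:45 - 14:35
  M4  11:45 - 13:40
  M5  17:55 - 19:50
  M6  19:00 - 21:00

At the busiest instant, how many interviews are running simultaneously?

3

Sweep the timeline, counting +1 at each start and −1 at each end (ends before starts at a tie):
09:10 start M1 → 1
10:40 start M2 → 2
11:05 end M1 → 1
11:45 start M4 → 2
12:45 start M3 → 3
12:55 end M2 → 2
13:40 end M4 → 1
14:35 end M3 → 0
17:55 start M5 → 1
19:00 start M6 → 2
19:50 end M5 → 1
21:00 end M6 → 0
Peak is 3, at 12:45 (M2, M3, M4).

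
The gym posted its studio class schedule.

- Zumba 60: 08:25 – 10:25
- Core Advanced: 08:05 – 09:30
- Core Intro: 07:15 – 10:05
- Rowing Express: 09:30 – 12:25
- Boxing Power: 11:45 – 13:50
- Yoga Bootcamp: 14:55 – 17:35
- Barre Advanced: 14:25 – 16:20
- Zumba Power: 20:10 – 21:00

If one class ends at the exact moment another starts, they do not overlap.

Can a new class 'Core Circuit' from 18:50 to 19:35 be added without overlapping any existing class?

Core Intro: ends 10:05 at or before Core Circuit starts 18:50 → clear.
Core Advanced: ends 09:30 at or before Core Circuit starts 18:50 → clear.
Zumba 60: ends 10:25 at or before Core Circuit starts 18:50 → clear.
Rowing Express: ends 12:25 at or before Core Circuit starts 18:50 → clear.
Boxing Power: ends 13:50 at or before Core Circuit starts 18:50 → clear.
Barre Advanced: ends 16:20 at or before Core Circuit starts 18:50 → clear.
Yoga Bootcamp: ends 17:35 at or before Core Circuit starts 18:50 → clear.
Zumba Power: starts 20:10 at or after Core Circuit ends 19:35 → clear.

Yes — the slot is free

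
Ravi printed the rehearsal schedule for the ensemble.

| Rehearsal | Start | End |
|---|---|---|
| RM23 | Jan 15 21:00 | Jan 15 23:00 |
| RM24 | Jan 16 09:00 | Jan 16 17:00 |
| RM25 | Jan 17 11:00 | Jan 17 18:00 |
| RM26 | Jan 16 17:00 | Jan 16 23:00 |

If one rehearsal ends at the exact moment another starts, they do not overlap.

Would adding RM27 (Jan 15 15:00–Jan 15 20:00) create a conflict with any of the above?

RM23: starts Jan 15 21:00 at or after RM27 ends Jan 15 20:00 → clear.
RM24: starts Jan 16 09:00 at or after RM27 ends Jan 15 20:00 → clear.
RM26: starts Jan 16 17:00 at or after RM27 ends Jan 15 20:00 → clear.
RM25: starts Jan 17 11:00 at or after RM27 ends Jan 15 20:00 → clear.

No — it doesn't clash with anything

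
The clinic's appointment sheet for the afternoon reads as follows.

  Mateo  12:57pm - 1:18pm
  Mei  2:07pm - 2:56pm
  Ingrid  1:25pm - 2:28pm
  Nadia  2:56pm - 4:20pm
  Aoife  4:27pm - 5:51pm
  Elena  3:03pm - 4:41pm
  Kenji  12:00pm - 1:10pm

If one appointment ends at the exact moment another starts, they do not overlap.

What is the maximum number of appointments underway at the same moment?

Sweep the timeline, counting +1 at each start and −1 at each end (ends before starts at a tie):
12:00pm start Kenji → 1
12:57pm start Mateo → 2
1:10pm end Kenji → 1
1:18pm end Mateo → 0
1:25pm start Ingrid → 1
2:07pm start Mei → 2
2:28pm end Ingrid → 1
2:56pm end Mei → 0
2:56pm start Nadia → 1
3:03pm start Elena → 2
4:20pm end Nadia → 1
4:27pm start Aoife → 2
4:41pm end Elena → 1
5:51pm end Aoife → 0
Peak is 2, at 12:57pm (Kenji, Mateo).

2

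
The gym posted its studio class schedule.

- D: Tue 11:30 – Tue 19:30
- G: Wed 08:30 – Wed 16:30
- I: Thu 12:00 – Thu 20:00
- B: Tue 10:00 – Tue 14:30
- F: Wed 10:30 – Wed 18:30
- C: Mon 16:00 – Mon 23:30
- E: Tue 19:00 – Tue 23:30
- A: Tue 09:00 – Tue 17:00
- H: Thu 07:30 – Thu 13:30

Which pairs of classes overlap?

Sorted by start: C, A, B, D, E, G, F, H, I.
A starts after C ends, so nothing later overlaps C either.
B starts before A ends → A and B overlap.
D starts before A ends → A and D overlap.
E starts after A ends, so nothing later overlaps A either.
D starts before B ends → B and D overlap.
E starts after B ends, so nothing later overlaps B either.
E starts before D ends → D and E overlap.
G starts after D ends, so nothing later overlaps D either.
G starts after E ends, so nothing later overlaps E either.
F starts before G ends → G and F overlap.
H starts after G ends, so nothing later overlaps G either.
H starts after F ends, so nothing later overlaps F either.
I starts before H ends → H and I overlap.

A & B, A & D, B & D, D & E, F & G, H & I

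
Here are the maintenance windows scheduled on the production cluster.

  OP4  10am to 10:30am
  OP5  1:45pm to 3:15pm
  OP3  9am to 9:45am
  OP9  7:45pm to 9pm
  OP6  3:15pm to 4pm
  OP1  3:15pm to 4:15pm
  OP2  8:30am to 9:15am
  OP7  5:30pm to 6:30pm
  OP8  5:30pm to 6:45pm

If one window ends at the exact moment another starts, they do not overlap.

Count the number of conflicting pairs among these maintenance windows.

3

Sorted by start: OP2, OP3, OP4, OP5, OP1, OP6, OP7, OP8, OP9.
OP3 starts before OP2 ends → OP2 and OP3 overlap.
OP4 starts after OP2 ends — done with OP2.
OP4 starts after OP3 ends — done with OP3.
OP5 starts after OP4 ends — done with OP4.
OP1 starts exactly when OP5 ends (back-to-back, no overlap) — done with OP5.
OP6 starts before OP1 ends → OP1 and OP6 overlap.
OP7 starts after OP1 ends — done with OP1.
OP7 starts after OP6 ends — done with OP6.
OP8 starts before OP7 ends → OP7 and OP8 overlap.
OP9 starts after OP7 ends.
OP9 starts after OP8 ends.
Overlapping pairs: OP1 & OP6, OP2 & OP3, OP7 & OP8 — 3 in total.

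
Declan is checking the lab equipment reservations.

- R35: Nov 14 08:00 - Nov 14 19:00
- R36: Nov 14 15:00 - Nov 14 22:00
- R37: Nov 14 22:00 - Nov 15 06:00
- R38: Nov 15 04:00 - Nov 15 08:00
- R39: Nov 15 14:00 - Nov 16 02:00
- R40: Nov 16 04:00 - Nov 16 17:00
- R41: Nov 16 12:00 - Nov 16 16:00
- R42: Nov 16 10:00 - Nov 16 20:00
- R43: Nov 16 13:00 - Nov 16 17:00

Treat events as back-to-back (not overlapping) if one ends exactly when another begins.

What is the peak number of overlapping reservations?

4

Sweep the timeline, counting +1 at each start and −1 at each end (ends before starts at a tie):
Nov 14 08:00 start R35 → 1
Nov 14 15:00 start R36 → 2
Nov 14 19:00 end R35 → 1
Nov 14 22:00 end R36 → 0
Nov 14 22:00 start R37 → 1
Nov 15 04:00 start R38 → 2
Nov 15 06:00 end R37 → 1
Nov 15 08:00 end R38 → 0
Nov 15 14:00 start R39 → 1
Nov 16 02:00 end R39 → 0
Nov 16 04:00 start R40 → 1
Nov 16 10:00 start R42 → 2
Nov 16 12:00 start R41 → 3
Nov 16 13:00 start R43 → 4
Nov 16 16:00 end R41 → 3
Nov 16 17:00 end R40 → 2
Nov 16 17:00 end R43 → 1
Nov 16 20:00 end R42 → 0
Peak is 4, at Nov 16 13:00 (R40, R41, R42, R43).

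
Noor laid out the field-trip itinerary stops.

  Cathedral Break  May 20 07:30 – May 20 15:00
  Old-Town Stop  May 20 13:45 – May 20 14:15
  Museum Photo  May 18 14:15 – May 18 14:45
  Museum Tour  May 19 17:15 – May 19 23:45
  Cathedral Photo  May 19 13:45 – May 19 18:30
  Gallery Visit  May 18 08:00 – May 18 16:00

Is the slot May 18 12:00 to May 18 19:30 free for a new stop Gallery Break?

No — it overlaps Gallery Visit, Museum Photo

Gallery Visit: starts May 18 08:00 before Gallery Break ends May 18 19:30, and ends May 18 16:00 after Gallery Break starts May 18 12:00 → overlap.
Museum Photo: starts May 18 14:15 before Gallery Break ends May 18 19:30, and ends May 18 14:45 after Gallery Break starts May 18 12:00 → overlap.
Cathedral Photo: starts May 19 13:45 at or after Gallery Break ends May 18 19:30 → clear.
Museum Tour: starts May 19 17:15 at or after Gallery Break ends May 18 19:30 → clear.
Cathedral Break: starts May 20 07:30 at or after Gallery Break ends May 18 19:30 → clear.
Old-Town Stop: starts May 20 13:45 at or after Gallery Break ends May 18 19:30 → clear.
Gallery Break overlaps Gallery Visit, Museum Photo.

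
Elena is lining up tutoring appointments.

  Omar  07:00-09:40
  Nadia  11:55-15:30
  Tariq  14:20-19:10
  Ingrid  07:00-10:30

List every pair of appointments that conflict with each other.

Sorted by start: Omar, Ingrid, Nadia, Tariq.
Ingrid starts before Omar ends → Omar and Ingrid overlap.
Nadia starts after Omar ends; Omar is clear from here.
Nadia starts after Ingrid ends; Ingrid is clear from here.
Tariq starts before Nadia ends → Nadia and Tariq overlap.

Ingrid & Omar, Nadia & Tariq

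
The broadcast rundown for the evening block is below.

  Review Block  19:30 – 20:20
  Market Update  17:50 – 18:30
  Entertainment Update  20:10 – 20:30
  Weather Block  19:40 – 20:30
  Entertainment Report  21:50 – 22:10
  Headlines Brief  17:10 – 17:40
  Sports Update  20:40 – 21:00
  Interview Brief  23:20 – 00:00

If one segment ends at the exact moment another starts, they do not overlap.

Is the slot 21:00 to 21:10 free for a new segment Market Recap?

Yes — the slot is free

Headlines Brief: ends 17:40 at or before Market Recap starts 21:00 → clear.
Market Update: ends 18:30 at or before Market Recap starts 21:00 → clear.
Review Block: ends 20:20 at or before Market Recap starts 21:00 → clear.
Weather Block: ends 20:30 at or before Market Recap starts 21:00 → clear.
Entertainment Update: ends 20:30 at or before Market Recap starts 21:00 → clear.
Sports Update: ends 21:00 at or before Market Recap starts 21:00 → clear.
Entertainment Report: starts 21:50 at or after Market Recap ends 21:10 → clear.
Interview Brief: starts 23:20 at or after Market Recap ends 21:10 → clear.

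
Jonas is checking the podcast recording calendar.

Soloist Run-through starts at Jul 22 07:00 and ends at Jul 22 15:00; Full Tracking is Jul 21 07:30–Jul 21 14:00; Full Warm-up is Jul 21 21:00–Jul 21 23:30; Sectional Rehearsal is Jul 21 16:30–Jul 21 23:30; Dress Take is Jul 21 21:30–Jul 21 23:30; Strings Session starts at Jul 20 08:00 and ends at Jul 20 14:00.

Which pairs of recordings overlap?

Dress Take & Full Warm-up, Dress Take & Sectional Rehearsal, Full Warm-up & Sectional Rehearsal

Check each pair: they overlap iff neither finishes before the other starts.
Sorted by start: Strings Session, Full Tracking, Sectional Rehearsal, Full Warm-up, Dress Take, Soloist Run-through.
Full Tracking starts after Strings Session ends, so nothing later overlaps Strings Session either.
Sectional Rehearsal starts after Full Tracking ends, so nothing later overlaps Full Tracking either.
Full Warm-up starts before Sectional Rehearsal ends → Sectional Rehearsal and Full Warm-up overlap.
Dress Take starts before Sectional Rehearsal ends → Sectional Rehearsal and Dress Take overlap.
Soloist Run-through starts after Sectional Rehearsal ends.
Dress Take starts before Full Warm-up ends → Full Warm-up and Dress Take overlap.
Soloist Run-through starts after Full Warm-up ends.
Soloist Run-through starts after Dress Take ends.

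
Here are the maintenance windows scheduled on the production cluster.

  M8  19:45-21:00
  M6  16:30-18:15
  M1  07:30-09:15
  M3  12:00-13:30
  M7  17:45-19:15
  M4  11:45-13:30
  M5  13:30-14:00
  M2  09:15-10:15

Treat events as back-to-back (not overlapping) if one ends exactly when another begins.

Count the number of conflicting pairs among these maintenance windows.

2

Two intervals overlap when each starts before the other ends.
Sorted by start: M1, M2, M4, M3, M5, M6, M7, M8.
M2 starts exactly when M1 ends (back-to-back, no overlap); M1 is clear from here.
M4 starts after M2 ends; M2 is clear from here.
M3 starts before M4 ends → M4 and M3 overlap.
M5 starts exactly when M4 ends (back-to-back, no overlap); M4 is clear from here.
M5 starts exactly when M3 ends (back-to-back, no overlap); M3 is clear from here.
M6 starts after M5 ends; M5 is clear from here.
M7 starts before M6 ends → M6 and M7 overlap.
M8 starts after M6 ends.
M8 starts after M7 ends.
Overlapping pairs: M3 & M4, M6 & M7 — 2 in total.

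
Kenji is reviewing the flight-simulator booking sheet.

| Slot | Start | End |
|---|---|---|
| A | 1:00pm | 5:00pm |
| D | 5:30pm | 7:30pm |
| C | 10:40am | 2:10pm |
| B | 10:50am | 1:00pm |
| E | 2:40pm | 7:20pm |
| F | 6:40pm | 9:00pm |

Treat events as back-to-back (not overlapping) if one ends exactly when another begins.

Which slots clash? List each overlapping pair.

Check each pair: they overlap iff neither finishes before the other starts.
Sorted by start: C, B, A, E, D, F.
B starts before C ends → C and B overlap.
A starts before C ends → C and A overlap.
E starts after C ends; C is clear from here.
A starts exactly when B ends (back-to-back, no overlap); B is clear from here.
E starts before A ends → A and E overlap.
D starts after A ends; A is clear from here.
D starts before E ends → E and D overlap.
F starts before E ends → E and F overlap.
F starts before D ends → D and F overlap.

A & C, A & E, B & C, D & E, D & F, E & F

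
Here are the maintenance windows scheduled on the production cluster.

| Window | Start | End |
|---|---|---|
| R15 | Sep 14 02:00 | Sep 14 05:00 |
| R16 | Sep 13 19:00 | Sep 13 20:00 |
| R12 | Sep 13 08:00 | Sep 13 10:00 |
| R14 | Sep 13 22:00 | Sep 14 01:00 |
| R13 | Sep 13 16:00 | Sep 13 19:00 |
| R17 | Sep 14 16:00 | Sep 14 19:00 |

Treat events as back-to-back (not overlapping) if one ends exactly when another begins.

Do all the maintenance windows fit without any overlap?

Yes

Check each pair: they overlap iff neither finishes before the other starts.
Sorted by start: R12, R13, R16, R14, R15, R17.
R13 starts after R12 ends, so R12 has no further overlaps.
R16 starts exactly when R13 ends (back-to-back, no overlap), so R13 has no further overlaps.
R14 starts after R16 ends, so R16 has no further overlaps.
R15 starts after R14 ends, so R14 has no further overlaps.
R17 starts after R15 ends.
Every pair is clear; the schedule has no overlaps.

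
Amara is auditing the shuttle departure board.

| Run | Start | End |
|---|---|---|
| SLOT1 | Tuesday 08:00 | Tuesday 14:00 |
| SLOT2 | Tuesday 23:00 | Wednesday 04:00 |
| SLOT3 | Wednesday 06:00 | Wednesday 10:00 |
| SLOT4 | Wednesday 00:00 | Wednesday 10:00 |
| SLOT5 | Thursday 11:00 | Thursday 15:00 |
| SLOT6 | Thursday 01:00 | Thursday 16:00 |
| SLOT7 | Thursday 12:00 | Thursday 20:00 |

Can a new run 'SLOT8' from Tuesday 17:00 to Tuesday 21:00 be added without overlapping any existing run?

Yes — the slot is free

SLOT1: ends Tuesday 14:00 at or before SLOT8 starts Tuesday 17:00 → clear.
SLOT2: starts Tuesday 23:00 at or after SLOT8 ends Tuesday 21:00 → clear.
SLOT4: starts Wednesday 00:00 at or after SLOT8 ends Tuesday 21:00 → clear.
SLOT3: starts Wednesday 06:00 at or after SLOT8 ends Tuesday 21:00 → clear.
SLOT6: starts Thursday 01:00 at or after SLOT8 ends Tuesday 21:00 → clear.
SLOT5: starts Thursday 11:00 at or after SLOT8 ends Tuesday 21:00 → clear.
SLOT7: starts Thursday 12:00 at or after SLOT8 ends Tuesday 21:00 → clear.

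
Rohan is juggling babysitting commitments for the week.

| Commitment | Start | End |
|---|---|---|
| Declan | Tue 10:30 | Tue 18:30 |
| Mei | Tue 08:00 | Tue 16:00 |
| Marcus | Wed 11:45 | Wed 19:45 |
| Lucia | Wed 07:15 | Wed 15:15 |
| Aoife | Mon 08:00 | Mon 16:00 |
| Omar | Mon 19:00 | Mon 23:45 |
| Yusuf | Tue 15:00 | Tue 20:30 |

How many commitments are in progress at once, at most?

3

Sweep the timeline, counting +1 at each start and −1 at each end (ends before starts at a tie):
Mon 08:00 start Aoife → 1
Mon 16:00 end Aoife → 0
Mon 19:00 start Omar → 1
Mon 23:45 end Omar → 0
Tue 08:00 start Mei → 1
Tue 10:30 start Declan → 2
Tue 15:00 start Yusuf → 3
Tue 16:00 end Mei → 2
Tue 18:30 end Declan → 1
Tue 20:30 end Yusuf → 0
Wed 07:15 start Lucia → 1
Wed 11:45 start Marcus → 2
Wed 15:15 end Lucia → 1
Wed 19:45 end Marcus → 0
Peak is 3, at Tue 15:00 (Declan, Mei, Yusuf).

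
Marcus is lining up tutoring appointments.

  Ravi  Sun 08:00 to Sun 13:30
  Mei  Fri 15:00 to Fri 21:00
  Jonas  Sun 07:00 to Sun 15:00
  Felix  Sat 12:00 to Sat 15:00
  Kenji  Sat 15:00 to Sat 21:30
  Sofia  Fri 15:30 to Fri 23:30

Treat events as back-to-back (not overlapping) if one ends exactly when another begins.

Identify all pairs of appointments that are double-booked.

Jonas & Ravi, Mei & Sofia

Sorted by start: Mei, Sofia, Felix, Kenji, Jonas, Ravi.
Sofia starts before Mei ends → Mei and Sofia overlap.
Felix starts after Mei ends, so nothing later overlaps Mei either.
Felix starts after Sofia ends, so nothing later overlaps Sofia either.
Kenji starts exactly when Felix ends (back-to-back, no overlap), so nothing later overlaps Felix either.
Jonas starts after Kenji ends, so nothing later overlaps Kenji either.
Ravi starts before Jonas ends → Jonas and Ravi overlap.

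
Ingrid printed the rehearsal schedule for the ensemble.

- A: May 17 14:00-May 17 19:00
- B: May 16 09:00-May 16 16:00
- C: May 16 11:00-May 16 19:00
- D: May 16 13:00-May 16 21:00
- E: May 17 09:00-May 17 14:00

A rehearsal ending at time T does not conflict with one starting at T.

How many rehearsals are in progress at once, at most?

3

Sweep the timeline, counting +1 at each start and −1 at each end (ends before starts at a tie):
May 16 09:00 start B → 1
May 16 11:00 start C → 2
May 16 13:00 start D → 3
May 16 16:00 end B → 2
May 16 19:00 end C → 1
May 16 21:00 end D → 0
May 17 09:00 start E → 1
May 17 14:00 end E → 0
May 17 14:00 start A → 1
May 17 19:00 end A → 0
Peak is 3, at May 16 13:00 (B, C, D).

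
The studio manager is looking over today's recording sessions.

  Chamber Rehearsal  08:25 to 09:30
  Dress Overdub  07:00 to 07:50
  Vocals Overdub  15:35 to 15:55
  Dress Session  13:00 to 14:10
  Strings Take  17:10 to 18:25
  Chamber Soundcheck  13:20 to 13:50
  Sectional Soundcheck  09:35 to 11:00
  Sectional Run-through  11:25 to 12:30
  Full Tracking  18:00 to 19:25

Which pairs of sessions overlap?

Sorted by start: Dress Overdub, Chamber Rehearsal, Sectional Soundcheck, Sectional Run-through, Dress Session, Chamber Soundcheck, Vocals Overdub, Strings Take, Full Tracking.
Chamber Rehearsal starts after Dress Overdub ends; Dress Overdub is clear from here.
Sectional Soundcheck starts after Chamber Rehearsal ends; Chamber Rehearsal is clear from here.
Sectional Run-through starts after Sectional Soundcheck ends; Sectional Soundcheck is clear from here.
Dress Session starts after Sectional Run-through ends; Sectional Run-through is clear from here.
Chamber Soundcheck starts before Dress Session ends → Dress Session and Chamber Soundcheck overlap.
Vocals Overdub starts after Dress Session ends; Dress Session is clear from here.
Vocals Overdub starts after Chamber Soundcheck ends; Chamber Soundcheck is clear from here.
Strings Take starts after Vocals Overdub ends; Vocals Overdub is clear from here.
Full Tracking starts before Strings Take ends → Strings Take and Full Tracking overlap.

Chamber Soundcheck & Dress Session, Full Tracking & Strings Take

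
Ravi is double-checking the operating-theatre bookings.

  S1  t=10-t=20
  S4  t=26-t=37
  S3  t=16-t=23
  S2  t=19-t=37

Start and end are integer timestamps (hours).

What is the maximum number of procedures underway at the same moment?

Sweep the timeline, counting +1 at each start and −1 at each end (ends before starts at a tie):
t=10 start S1 → 1
t=16 start S3 → 2
t=19 start S2 → 3
t=20 end S1 → 2
t=23 end S3 → 1
t=26 start S4 → 2
t=37 end S2 → 1
t=37 end S4 → 0
Peak is 3, at t=19 (S1, S2, S3).

3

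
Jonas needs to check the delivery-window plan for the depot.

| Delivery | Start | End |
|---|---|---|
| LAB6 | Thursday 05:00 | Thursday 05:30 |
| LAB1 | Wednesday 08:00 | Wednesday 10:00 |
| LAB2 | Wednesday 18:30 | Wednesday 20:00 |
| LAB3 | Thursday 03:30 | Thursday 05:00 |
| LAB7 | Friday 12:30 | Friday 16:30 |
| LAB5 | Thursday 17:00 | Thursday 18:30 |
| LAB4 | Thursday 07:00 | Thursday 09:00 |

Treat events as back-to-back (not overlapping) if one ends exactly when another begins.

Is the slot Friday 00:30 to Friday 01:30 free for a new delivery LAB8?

Yes — the slot is free

LAB1: ends Wednesday 10:00 at or before LAB8 starts Friday 00:30 → clear.
LAB2: ends Wednesday 20:00 at or before LAB8 starts Friday 00:30 → clear.
LAB3: ends Thursday 05:00 at or before LAB8 starts Friday 00:30 → clear.
LAB6: ends Thursday 05:30 at or before LAB8 starts Friday 00:30 → clear.
LAB4: ends Thursday 09:00 at or before LAB8 starts Friday 00:30 → clear.
LAB5: ends Thursday 18:30 at or before LAB8 starts Friday 00:30 → clear.
LAB7: starts Friday 12:30 at or after LAB8 ends Friday 01:30 → clear.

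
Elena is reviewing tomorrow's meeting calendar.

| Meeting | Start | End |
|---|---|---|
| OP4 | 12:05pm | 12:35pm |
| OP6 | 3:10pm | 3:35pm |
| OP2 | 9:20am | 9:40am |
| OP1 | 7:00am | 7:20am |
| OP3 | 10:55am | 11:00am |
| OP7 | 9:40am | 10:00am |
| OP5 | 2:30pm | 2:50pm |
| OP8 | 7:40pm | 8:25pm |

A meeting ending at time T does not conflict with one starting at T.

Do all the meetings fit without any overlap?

Yes

Two intervals overlap when each starts before the other ends.
Sorted by start: OP1, OP2, OP7, OP3, OP4, OP5, OP6, OP8.
OP2 starts after OP1 ends — done with OP1.
OP7 starts exactly when OP2 ends (back-to-back, no overlap) — done with OP2.
OP3 starts after OP7 ends — done with OP7.
OP4 starts after OP3 ends — done with OP3.
OP5 starts after OP4 ends — done with OP4.
OP6 starts after OP5 ends — done with OP5.
OP8 starts after OP6 ends.
Every pair is clear; the schedule has no overlaps.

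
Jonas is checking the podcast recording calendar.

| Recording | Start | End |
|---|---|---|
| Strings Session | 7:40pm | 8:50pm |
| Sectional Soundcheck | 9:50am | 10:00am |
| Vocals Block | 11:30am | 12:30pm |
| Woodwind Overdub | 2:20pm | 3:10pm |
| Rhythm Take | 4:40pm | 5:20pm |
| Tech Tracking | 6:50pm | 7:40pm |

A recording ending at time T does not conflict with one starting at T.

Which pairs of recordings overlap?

Sorted by start: Sectional Soundcheck, Vocals Block, Woodwind Overdub, Rhythm Take, Tech Tracking, Strings Session.
Vocals Block starts after Sectional Soundcheck ends, so Sectional Soundcheck has no further overlaps.
Woodwind Overdub starts after Vocals Block ends, so Vocals Block has no further overlaps.
Rhythm Take starts after Woodwind Overdub ends, so Woodwind Overdub has no further overlaps.
Tech Tracking starts after Rhythm Take ends, so Rhythm Take has no further overlaps.
Strings Session starts exactly when Tech Tracking ends (back-to-back, no overlap).

none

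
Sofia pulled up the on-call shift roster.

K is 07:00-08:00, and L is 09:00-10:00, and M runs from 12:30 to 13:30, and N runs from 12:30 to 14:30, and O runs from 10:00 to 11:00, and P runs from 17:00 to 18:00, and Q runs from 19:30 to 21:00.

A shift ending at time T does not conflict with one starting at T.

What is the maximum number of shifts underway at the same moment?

2

Sweep the timeline, counting +1 at each start and −1 at each end (ends before starts at a tie):
07:00 start K → 1
08:00 end K → 0
09:00 start L → 1
10:00 end L → 0
10:00 start O → 1
11:00 end O → 0
12:30 start M → 1
12:30 start N → 2
13:30 end M → 1
14:30 end N → 0
17:00 start P → 1
18:00 end P → 0
19:30 start Q → 1
21:00 end Q → 0
Peak is 2, at 12:30 (M, N).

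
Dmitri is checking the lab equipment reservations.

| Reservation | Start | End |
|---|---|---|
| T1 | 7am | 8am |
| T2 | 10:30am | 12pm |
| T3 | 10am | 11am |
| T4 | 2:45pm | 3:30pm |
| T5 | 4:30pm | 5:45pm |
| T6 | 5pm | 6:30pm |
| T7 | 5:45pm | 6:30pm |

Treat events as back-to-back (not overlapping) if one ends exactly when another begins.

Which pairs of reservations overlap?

T2 & T3, T5 & T6, T6 & T7

Sorted by start: T1, T3, T2, T4, T5, T6, T7.
T3 starts after T1 ends; T1 is clear from here.
T2 starts before T3 ends → T3 and T2 overlap.
T4 starts after T3 ends; T3 is clear from here.
T4 starts after T2 ends; T2 is clear from here.
T5 starts after T4 ends; T4 is clear from here.
T6 starts before T5 ends → T5 and T6 overlap.
T7 starts exactly when T5 ends (back-to-back, no overlap).
T7 starts before T6 ends → T6 and T7 overlap.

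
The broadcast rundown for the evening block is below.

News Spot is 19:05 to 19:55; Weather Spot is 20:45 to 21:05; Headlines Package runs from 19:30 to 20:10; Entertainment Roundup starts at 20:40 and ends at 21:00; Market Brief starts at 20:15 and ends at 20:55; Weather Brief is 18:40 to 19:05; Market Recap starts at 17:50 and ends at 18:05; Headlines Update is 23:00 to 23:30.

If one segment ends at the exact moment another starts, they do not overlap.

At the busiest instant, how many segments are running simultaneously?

Walk through starts and ends in time order (an end at T is processed before a start at T):
17:50 start Market Recap → 1
18:05 end Market Recap → 0
18:40 start Weather Brief → 1
19:05 end Weather Brief → 0
19:05 start News Spot → 1
19:30 start Headlines Package → 2
19:55 end News Spot → 1
20:10 end Headlines Package → 0
20:15 start Market Brief → 1
20:40 start Entertainment Roundup → 2
20:45 start Weather Spot → 3
20:55 end Market Brief → 2
21:00 end Entertainment Roundup → 1
21:05 end Weather Spot → 0
23:00 start Headlines Update → 1
23:30 end Headlines Update → 0
Peak is 3, at 20:45 (Entertainment Roundup, Market Brief, Weather Spot).

3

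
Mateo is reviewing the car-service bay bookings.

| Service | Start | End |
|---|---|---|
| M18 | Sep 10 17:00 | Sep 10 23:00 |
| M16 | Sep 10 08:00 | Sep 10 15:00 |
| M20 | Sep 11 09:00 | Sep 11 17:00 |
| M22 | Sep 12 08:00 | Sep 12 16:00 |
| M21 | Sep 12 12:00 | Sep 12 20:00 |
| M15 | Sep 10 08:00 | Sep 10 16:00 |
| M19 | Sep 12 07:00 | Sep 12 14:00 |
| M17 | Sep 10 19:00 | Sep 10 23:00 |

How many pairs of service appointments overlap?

Check each pair: they overlap iff neither finishes before the other starts.
Sorted by start: M15, M16, M18, M17, M20, M19, M22, M21.
M16 starts before M15 ends → M15 and M16 overlap.
M18 starts after M15 ends, so nothing later overlaps M15 either.
M18 starts after M16 ends, so nothing later overlaps M16 either.
M17 starts before M18 ends → M18 and M17 overlap.
M20 starts after M18 ends, so nothing later overlaps M18 either.
M20 starts after M17 ends, so nothing later overlaps M17 either.
M19 starts after M20 ends, so nothing later overlaps M20 either.
M22 starts before M19 ends → M19 and M22 overlap.
M21 starts before M19 ends → M19 and M21 overlap.
M21 starts before M22 ends → M22 and M21 overlap.
Overlapping pairs: M15 & M16, M17 & M18, M19 & M21, M19 & M22, M21 & M22 — 5 in total.

5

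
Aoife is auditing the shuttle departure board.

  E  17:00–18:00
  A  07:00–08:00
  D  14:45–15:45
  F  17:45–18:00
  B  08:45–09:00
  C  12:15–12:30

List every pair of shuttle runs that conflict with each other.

E & F

Check each pair: they overlap iff neither finishes before the other starts.
Sorted by start: A, B, C, D, E, F.
B starts after A ends, so A has no further overlaps.
C starts after B ends, so B has no further overlaps.
D starts after C ends, so C has no further overlaps.
E starts after D ends, so D has no further overlaps.
F starts before E ends → E and F overlap.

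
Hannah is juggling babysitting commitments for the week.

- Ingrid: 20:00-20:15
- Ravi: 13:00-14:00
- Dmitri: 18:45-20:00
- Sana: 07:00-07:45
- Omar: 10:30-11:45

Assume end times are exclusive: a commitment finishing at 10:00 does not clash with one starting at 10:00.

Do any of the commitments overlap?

Two intervals overlap when each starts before the other ends.
Sorted by start: Sana, Omar, Ravi, Dmitri, Ingrid.
Omar starts after Sana ends, so nothing later overlaps Sana either.
Ravi starts after Omar ends, so nothing later overlaps Omar either.
Dmitri starts after Ravi ends, so nothing later overlaps Ravi either.
Ingrid starts exactly when Dmitri ends (back-to-back, no overlap).
Every pair is clear; the schedule has no overlaps.

No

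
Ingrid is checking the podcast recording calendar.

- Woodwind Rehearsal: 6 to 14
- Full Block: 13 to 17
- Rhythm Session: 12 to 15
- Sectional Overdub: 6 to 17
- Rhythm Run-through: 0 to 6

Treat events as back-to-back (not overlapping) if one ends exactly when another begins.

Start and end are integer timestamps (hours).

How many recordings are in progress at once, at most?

4

Sweep the timeline, counting +1 at each start and −1 at each end (ends before starts at a tie):
0 start Rhythm Run-through → 1
6 end Rhythm Run-through → 0
6 start Sectional Overdub → 1
6 start Woodwind Rehearsal → 2
12 start Rhythm Session → 3
13 start Full Block → 4
14 end Woodwind Rehearsal → 3
15 end Rhythm Session → 2
17 end Full Block → 1
17 end Sectional Overdub → 0
Peak is 4, at 13 (Full Block, Rhythm Session, Sectional Overdub, Woodwind Rehearsal).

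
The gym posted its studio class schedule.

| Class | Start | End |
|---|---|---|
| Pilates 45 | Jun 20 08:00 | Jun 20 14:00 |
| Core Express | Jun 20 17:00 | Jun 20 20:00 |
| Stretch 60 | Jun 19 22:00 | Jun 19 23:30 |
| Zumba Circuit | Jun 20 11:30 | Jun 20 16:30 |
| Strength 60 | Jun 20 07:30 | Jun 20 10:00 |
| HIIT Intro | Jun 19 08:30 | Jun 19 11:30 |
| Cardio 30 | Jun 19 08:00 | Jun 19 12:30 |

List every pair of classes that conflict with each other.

Cardio 30 & HIIT Intro, Pilates 45 & Strength 60, Pilates 45 & Zumba Circuit

Sorted by start: Cardio 30, HIIT Intro, Stretch 60, Strength 60, Pilates 45, Zumba Circuit, Core Express.
HIIT Intro starts before Cardio 30 ends → Cardio 30 and HIIT Intro overlap.
Stretch 60 starts after Cardio 30 ends; Cardio 30 is clear from here.
Stretch 60 starts after HIIT Intro ends; HIIT Intro is clear from here.
Strength 60 starts after Stretch 60 ends; Stretch 60 is clear from here.
Pilates 45 starts before Strength 60 ends → Strength 60 and Pilates 45 overlap.
Zumba Circuit starts after Strength 60 ends; Strength 60 is clear from here.
Zumba Circuit starts before Pilates 45 ends → Pilates 45 and Zumba Circuit overlap.
Core Express starts after Pilates 45 ends.
Core Express starts after Zumba Circuit ends.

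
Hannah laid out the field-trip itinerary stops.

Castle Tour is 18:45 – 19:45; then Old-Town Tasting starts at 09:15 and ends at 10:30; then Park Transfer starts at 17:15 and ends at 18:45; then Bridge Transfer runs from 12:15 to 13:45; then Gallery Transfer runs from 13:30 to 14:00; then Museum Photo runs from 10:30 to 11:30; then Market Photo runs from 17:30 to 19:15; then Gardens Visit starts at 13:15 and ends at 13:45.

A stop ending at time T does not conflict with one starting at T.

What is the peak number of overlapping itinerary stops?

Sweep the timeline, counting +1 at each start and −1 at each end (ends before starts at a tie):
09:15 start Old-Town Tasting → 1
10:30 end Old-Town Tasting → 0
10:30 start Museum Photo → 1
11:30 end Museum Photo → 0
12:15 start Bridge Transfer → 1
13:15 start Gardens Visit → 2
13:30 start Gallery Transfer → 3
13:45 end Bridge Transfer → 2
13:45 end Gardens Visit → 1
14:00 end Gallery Transfer → 0
17:15 start Park Transfer → 1
17:30 start Market Photo → 2
18:45 end Park Transfer → 1
18:45 start Castle Tour → 2
19:15 end Market Photo → 1
19:45 end Castle Tour → 0
Peak is 3, at 13:30 (Bridge Transfer, Gallery Transfer, Gardens Visit).

3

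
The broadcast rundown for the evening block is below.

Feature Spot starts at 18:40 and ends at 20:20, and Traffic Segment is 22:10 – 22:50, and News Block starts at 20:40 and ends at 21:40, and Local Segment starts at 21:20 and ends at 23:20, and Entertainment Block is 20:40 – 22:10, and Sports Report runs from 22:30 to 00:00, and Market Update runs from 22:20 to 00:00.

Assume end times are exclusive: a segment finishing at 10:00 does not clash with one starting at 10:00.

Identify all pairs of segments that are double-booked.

Sorted by start: Feature Spot, News Block, Entertainment Block, Local Segment, Traffic Segment, Market Update, Sports Report.
News Block starts after Feature Spot ends — done with Feature Spot.
Entertainment Block starts before News Block ends → News Block and Entertainment Block overlap.
Local Segment starts before News Block ends → News Block and Local Segment overlap.
Traffic Segment starts after News Block ends — done with News Block.
Local Segment starts before Entertainment Block ends → Entertainment Block and Local Segment overlap.
Traffic Segment starts exactly when Entertainment Block ends (back-to-back, no overlap) — done with Entertainment Block.
Traffic Segment starts before Local Segment ends → Local Segment and Traffic Segment overlap.
Market Update starts before Local Segment ends → Local Segment and Market Update overlap.
Sports Report starts before Local Segment ends → Local Segment and Sports Report overlap.
Market Update starts before Traffic Segment ends → Traffic Segment and Market Update overlap.
Sports Report starts before Traffic Segment ends → Traffic Segment and Sports Report overlap.
Sports Report starts before Market Update ends → Market Update and Sports Report overlap.

Entertainment Block & Local Segment, Entertainment Block & News Block, Local Segment & Market Update, Local Segment & News Block, Local Segment & Sports Report, Local Segment & Traffic Segment, Market Update & Sports Report, Market Update & Traffic Segment, Sports Report & Traffic Segment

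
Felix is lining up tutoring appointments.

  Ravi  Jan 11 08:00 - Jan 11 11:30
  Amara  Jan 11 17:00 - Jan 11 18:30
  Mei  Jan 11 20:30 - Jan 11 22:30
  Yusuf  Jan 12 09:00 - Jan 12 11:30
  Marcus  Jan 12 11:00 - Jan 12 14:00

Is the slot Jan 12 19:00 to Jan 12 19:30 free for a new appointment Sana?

Ravi: ends Jan 11 11:30 at or before Sana starts Jan 12 19:00 → clear.
Amara: ends Jan 11 18:30 at or before Sana starts Jan 12 19:00 → clear.
Mei: ends Jan 11 22:30 at or before Sana starts Jan 12 19:00 → clear.
Yusuf: ends Jan 12 11:30 at or before Sana starts Jan 12 19:00 → clear.
Marcus: ends Jan 12 14:00 at or before Sana starts Jan 12 19:00 → clear.

Yes — the slot is free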